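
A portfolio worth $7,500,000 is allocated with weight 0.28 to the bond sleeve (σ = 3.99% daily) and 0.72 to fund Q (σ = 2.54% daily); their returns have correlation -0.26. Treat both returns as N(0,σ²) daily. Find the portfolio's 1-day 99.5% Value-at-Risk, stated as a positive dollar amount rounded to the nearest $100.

$363,000

σ_p² = 0.28²·3.99² + 0.72²·2.54² + 2·-0.26·0.28·0.72·3.99·2.54 = 3.5302 (%²).
σ_p = √3.5302 = 1.879%.
At 99.5%, z = 2.576.
VaR = 2.576 × 1.879% = 4.840%; on $7,500,000 that is $363,000.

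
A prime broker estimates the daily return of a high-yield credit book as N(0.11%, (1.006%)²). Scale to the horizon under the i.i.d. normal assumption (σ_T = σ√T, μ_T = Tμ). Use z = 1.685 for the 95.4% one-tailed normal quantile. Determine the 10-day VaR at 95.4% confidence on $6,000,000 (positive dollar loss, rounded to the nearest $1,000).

σ_{10d} = 1.006% × √10 = 3.181%; μ_{10d} = 10 × 0.11% = 1.100%.
VaR = −(1.100%) + 1.685 × 3.181% = 4.260%.
On $6,000,000: 0.04260 × $6,000,000 = $255,600.

$256,000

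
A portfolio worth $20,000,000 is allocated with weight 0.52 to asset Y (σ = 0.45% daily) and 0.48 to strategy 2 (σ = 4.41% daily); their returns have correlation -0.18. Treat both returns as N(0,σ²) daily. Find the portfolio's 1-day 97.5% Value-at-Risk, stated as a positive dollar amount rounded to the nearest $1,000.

σ_p² = 0.52²·0.45² + 0.48²·4.41² + 2·-0.18·0.52·0.48·0.45·4.41 = 4.3573 (%²).
σ_p = √4.3573 = 2.087%.
At 97.5%, z = 1.960.
VaR = 1.960 × 2.087% = 4.091%; on $20,000,000 that is $818,200.

$818,000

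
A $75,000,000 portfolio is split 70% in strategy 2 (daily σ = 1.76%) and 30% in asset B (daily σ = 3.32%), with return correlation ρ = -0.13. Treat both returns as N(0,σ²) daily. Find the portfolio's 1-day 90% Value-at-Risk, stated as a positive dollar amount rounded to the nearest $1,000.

σ_p² = 0.7²·1.76² + 0.3²·3.32² + 2·-0.13·0.7·0.3·1.76·3.32 = 2.1908 (%²).
σ_p = √2.1908 = 1.480%.
At 90%, z = 1.282.
VaR = 1.282 × 1.480% = 1.897%; on $75,000,000 that is $1,422,750.

$1,423,000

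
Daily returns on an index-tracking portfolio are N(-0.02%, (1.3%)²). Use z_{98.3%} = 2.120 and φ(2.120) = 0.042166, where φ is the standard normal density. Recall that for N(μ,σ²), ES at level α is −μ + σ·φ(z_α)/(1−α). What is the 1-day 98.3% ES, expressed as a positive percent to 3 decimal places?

Tail multiplier: φ(z)/(1−α) = 0.042166 / 0.017 = 2.480.
ES = −(-0.02%) + 1.3% × 2.480 = 3.244%.

3.244%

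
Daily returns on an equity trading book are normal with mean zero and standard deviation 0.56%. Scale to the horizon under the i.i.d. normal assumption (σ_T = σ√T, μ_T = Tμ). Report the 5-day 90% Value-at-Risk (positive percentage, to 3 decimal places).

At 90%, z = 1.282.
σ_{5d} = 0.56% × √5 = 1.252%.
VaR = 1.282 × 1.252% = 1.605%.

1.605%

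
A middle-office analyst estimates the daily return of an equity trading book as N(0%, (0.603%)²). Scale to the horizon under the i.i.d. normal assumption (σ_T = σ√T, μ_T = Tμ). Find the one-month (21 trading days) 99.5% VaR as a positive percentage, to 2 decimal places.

7.12%

At 99.5%, z = 2.576.
σ_{21d} = 0.603% × √21 = 2.763%.
VaR = 2.576 × 2.763% = 7.117%.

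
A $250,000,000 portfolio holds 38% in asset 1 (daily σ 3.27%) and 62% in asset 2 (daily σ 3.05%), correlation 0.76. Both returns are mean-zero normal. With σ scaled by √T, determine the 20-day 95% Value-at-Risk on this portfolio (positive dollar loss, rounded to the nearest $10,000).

$54,220,000

σ_p = √(0.38²·3.27² + 0.62²·3.05² + 2·0.76·0.38·0.62·3.27·3.05) = 2.948%.
σ_{20d} = 2.948% × √20 = 13.184%.
z(95%) = 1.645.
VaR = 1.645 × 13.184% = 21.688%; on $250,000,000 that is $54,220,000.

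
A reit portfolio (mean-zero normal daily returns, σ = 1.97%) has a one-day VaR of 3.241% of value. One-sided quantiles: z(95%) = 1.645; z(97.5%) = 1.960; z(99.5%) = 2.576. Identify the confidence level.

95%

Implied z = VaR/σ = 3.241 / 1.97 = 1.645.
This matches z(95%) = 1.645.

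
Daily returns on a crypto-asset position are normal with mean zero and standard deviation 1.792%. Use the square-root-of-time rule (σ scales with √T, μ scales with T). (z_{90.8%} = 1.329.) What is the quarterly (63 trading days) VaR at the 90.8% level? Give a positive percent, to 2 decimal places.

18.90%

σ_{63d} = 1.792% × √63 = 14.224%.
VaR = 1.329 × 14.224% = 18.904%.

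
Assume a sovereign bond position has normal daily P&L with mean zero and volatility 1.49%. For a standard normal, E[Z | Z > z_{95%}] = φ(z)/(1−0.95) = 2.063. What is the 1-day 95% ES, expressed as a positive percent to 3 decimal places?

ES = 1.49% × 2.063 = 3.074%.

3.074%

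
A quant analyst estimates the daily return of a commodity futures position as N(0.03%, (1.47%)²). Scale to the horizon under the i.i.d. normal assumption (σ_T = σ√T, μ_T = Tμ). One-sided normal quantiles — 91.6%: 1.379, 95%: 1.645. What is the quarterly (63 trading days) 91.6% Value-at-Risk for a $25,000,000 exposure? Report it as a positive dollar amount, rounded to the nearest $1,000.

σ_{63d} = 1.47% × √63 = 11.668%; μ_{63d} = 63 × 0.03% = 1.890%.
VaR = −(1.890%) + 1.379 × 11.668% = 14.200%.
On $25,000,000: 0.14200 × $25,000,000 = $3,550,000.

$3,550,000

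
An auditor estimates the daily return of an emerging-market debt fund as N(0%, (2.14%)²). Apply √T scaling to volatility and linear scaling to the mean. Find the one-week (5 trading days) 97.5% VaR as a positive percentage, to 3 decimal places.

At 97.5%, z = 1.960.
σ_{5d} = 2.14% × √5 = 4.785%.
VaR = 1.960 × 4.785% = 9.379%.

9.379%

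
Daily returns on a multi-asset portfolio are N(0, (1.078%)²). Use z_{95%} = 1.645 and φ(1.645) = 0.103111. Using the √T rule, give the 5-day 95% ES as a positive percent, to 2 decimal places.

4.97%

σ_{5d} = 1.078% × √5 = 2.410%.
ES multiplier = φ(z)/(1−α) = 0.103111/0.05 = 2.062.
ES = 2.410% × 2.062 = 4.969%.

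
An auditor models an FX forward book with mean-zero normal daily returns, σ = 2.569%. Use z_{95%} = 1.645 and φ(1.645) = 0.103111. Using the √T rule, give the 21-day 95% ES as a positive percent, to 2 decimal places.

24.28%

σ_{21d} = 2.569% × √21 = 11.773%.
ES multiplier = φ(z)/(1−α) = 0.103111/0.05 = 2.062.
ES = 11.773% × 2.062 = 24.276%.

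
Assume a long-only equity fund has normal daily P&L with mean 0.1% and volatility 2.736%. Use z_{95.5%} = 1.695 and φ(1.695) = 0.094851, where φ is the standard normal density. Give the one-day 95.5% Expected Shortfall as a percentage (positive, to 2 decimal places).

5.67%

Tail multiplier: φ(z)/(1−α) = 0.094851 / 0.045 = 2.108.
ES = −(0.1%) + 2.736% × 2.108 = 5.667%.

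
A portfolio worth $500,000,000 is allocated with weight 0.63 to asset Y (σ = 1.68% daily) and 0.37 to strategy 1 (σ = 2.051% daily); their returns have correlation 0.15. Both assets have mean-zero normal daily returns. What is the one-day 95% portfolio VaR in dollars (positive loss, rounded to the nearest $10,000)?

σ_p² = 0.63²·1.68² + 0.37²·2.051² + 2·0.15·0.63·0.37·1.68·2.051 = 1.9371 (%²).
σ_p = √1.9371 = 1.392%.
At 95%, z = 1.645.
VaR = 1.645 × 1.392% = 2.290%; on $500,000,000 that is $11,450,000.

$11,450,000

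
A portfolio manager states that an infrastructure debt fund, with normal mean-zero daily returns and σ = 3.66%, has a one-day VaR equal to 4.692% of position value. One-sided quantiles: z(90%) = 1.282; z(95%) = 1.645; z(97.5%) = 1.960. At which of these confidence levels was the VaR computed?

90%

Implied z = VaR/σ = 4.692 / 3.66 = 1.282.
This matches z(90%) = 1.282.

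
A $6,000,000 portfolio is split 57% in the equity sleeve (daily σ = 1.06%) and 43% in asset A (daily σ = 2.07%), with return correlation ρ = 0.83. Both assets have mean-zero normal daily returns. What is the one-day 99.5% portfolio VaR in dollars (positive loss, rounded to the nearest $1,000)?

σ_p² = 0.57²·1.06² + 0.43²·2.07² + 2·0.83·0.57·0.43·1.06·2.07 = 2.0501 (%²).
σ_p = √2.0501 = 1.432%.
At 99.5%, z = 2.576.
VaR = 2.576 × 1.432% = 3.689%; on $6,000,000 that is $221,340.

$221,000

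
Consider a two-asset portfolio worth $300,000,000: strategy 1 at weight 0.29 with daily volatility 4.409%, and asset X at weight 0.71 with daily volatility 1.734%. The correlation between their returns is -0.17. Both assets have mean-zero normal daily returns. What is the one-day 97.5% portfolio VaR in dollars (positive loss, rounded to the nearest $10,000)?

$9,510,000

σ_p² = 0.29²·4.409² + 0.71²·1.734² + 2·-0.17·0.29·0.71·4.409·1.734 = 2.6153 (%²).
σ_p = √2.6153 = 1.617%.
At 97.5%, z = 1.960.
VaR = 1.960 × 1.617% = 3.169%; on $300,000,000 that is $9,507,000.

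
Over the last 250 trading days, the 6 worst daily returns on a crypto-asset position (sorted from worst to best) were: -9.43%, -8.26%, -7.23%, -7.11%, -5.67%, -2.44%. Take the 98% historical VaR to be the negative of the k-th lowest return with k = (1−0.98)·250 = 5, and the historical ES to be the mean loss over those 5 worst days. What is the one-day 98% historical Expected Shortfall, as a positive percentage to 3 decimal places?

The 5 worst returns sum to -37.70%.
ES = −(-37.70%) / 5 = 7.54% ≈ 7.540%.

7.540%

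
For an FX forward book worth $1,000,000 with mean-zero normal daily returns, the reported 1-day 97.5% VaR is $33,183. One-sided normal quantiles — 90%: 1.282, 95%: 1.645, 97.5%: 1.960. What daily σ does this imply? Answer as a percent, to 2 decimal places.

1.69%

VaR as a fraction: $33,183 / $1,000,000 = 3.318%.
σ = VaR / z = 3.318% / 1.960 = 1.693%.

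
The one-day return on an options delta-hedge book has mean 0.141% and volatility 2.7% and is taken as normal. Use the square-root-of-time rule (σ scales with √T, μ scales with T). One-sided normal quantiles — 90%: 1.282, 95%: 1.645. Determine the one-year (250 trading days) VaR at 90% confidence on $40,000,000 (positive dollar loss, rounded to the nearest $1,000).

σ_{250d} = 2.7% × √250 = 42.691%; μ_{250d} = 250 × 0.141% = 35.250%.
VaR = −(35.250%) + 1.282 × 42.691% = 19.480%.
On $40,000,000: 0.19480 × $40,000,000 = $7,792,000.

$7,792,000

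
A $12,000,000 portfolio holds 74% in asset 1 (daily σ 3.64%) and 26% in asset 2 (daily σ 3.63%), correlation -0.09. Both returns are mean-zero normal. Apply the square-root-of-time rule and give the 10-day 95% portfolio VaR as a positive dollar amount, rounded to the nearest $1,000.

σ_p = √(0.74²·3.64² + 0.26²·3.63² + 2·-0.09·0.74·0.26·3.64·3.63) = 2.773%.
σ_{10d} = 2.773% × √10 = 8.769%.
z(95%) = 1.645.
VaR = 1.645 × 8.769% = 14.425%; on $12,000,000 that is $1,731,000.

$1,731,000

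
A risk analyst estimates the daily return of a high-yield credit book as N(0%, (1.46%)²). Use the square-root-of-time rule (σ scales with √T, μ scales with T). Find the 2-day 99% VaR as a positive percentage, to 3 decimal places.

4.803%

At 99%, z = 2.326.
σ_{2d} = 1.46% × √2 = 2.065%.
VaR = 2.326 × 2.065% = 4.803%.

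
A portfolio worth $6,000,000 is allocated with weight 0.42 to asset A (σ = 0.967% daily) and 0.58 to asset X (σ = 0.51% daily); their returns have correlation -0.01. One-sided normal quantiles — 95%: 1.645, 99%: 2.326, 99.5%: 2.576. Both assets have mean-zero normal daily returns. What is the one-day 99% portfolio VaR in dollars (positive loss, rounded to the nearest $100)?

σ_p² = 0.42²·0.967² + 0.58²·0.51² + 2·-0.01·0.42·0.58·0.967·0.51 = 0.2500 (%²).
σ_p = √0.2500 = 0.500%.
VaR = 2.326 × 0.500% = 1.163%; on $6,000,000 that is $69,780.

$69,800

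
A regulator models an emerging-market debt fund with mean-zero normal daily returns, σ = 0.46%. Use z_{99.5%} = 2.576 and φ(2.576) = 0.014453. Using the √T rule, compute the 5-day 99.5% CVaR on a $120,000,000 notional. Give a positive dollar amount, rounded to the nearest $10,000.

σ_{5d} = 0.46% × √5 = 1.029%.
ES multiplier = φ(z)/(1−α) = 0.014453/0.005 = 2.891.
ES = 1.029% × 2.891 = 2.975%; on $120,000,000: $3,570,000.

$3,570,000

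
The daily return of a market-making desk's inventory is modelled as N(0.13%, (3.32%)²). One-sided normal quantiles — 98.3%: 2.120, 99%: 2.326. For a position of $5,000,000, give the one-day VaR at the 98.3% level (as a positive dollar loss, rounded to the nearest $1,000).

VaR = −μ + z·σ = −(0.13%) + 2.120 × 3.32% = 6.908%.
On $5,000,000: 0.06908 × $5,000,000 = $345,400.

$345,000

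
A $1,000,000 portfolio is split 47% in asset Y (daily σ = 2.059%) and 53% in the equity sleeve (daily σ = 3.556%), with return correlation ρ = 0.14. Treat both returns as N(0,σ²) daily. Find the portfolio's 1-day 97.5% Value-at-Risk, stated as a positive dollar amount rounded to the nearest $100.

$43,800

σ_p² = 0.47²·2.059² + 0.53²·3.556² + 2·0.14·0.47·0.53·2.059·3.556 = 4.9992 (%²).
σ_p = √4.9992 = 2.236%.
At 97.5%, z = 1.960.
VaR = 1.960 × 2.236% = 4.383%; on $1,000,000 that is $43,830.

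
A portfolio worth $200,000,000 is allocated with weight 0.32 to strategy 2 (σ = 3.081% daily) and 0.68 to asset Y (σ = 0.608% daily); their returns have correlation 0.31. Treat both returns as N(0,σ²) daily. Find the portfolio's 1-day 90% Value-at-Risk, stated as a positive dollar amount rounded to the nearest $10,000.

$3,030,000

σ_p² = 0.32²·3.081² + 0.68²·0.608² + 2·0.31·0.32·0.68·3.081·0.608 = 1.3957 (%²).
σ_p = √1.3957 = 1.181%.
At 90%, z = 1.282.
VaR = 1.282 × 1.181% = 1.514%; on $200,000,000 that is $3,028,000.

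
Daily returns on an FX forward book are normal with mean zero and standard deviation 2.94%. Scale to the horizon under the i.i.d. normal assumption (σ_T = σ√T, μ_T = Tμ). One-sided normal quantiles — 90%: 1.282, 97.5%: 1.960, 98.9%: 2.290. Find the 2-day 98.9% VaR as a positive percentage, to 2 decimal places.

σ_{2d} = 2.94% × √2 = 4.158%.
VaR = 2.290 × 4.158% = 9.522%.

9.52%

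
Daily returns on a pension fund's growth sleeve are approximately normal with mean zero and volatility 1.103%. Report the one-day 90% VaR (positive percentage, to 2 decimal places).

At 90% one-sided, z = 1.282.
VaR = z·σ = 1.282 × 1.103% = 1.414%.

1.41%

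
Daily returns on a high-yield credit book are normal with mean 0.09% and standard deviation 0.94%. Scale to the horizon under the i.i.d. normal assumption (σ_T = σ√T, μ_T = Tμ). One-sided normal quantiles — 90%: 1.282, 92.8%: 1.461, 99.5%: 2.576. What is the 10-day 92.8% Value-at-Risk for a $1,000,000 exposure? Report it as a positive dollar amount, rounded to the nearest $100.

σ_{10d} = 0.94% × √10 = 2.973%; μ_{10d} = 10 × 0.09% = 0.900%.
VaR = −(0.900%) + 1.461 × 2.973% = 3.444%.
On $1,000,000: 0.03444 × $1,000,000 = $34,440.

$34,400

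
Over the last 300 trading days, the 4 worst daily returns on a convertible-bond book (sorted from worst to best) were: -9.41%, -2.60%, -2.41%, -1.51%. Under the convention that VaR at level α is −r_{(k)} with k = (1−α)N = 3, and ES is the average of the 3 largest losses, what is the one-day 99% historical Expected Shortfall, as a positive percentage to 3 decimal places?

4.807%

The 3 worst returns sum to -14.42%.
ES = −(-14.42%) / 3 = 4.8066…% ≈ 4.807%.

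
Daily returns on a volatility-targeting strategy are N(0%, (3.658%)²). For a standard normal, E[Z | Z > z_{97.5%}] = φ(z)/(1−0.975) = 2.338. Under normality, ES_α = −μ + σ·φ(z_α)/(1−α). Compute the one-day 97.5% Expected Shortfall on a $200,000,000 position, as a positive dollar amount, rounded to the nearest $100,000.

$17,100,000

ES = 3.658% × 2.338 = 8.552%.
On $200,000,000: 0.08552 × $200,000,000 = $17,104,000.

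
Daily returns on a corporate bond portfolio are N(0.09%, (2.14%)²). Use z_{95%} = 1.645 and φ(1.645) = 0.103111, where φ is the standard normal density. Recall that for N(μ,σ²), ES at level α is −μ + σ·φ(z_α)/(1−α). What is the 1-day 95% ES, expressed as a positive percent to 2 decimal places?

4.32%

Tail multiplier: φ(z)/(1−α) = 0.103111 / 0.05 = 2.062.
ES = −(0.09%) + 2.14% × 2.062 = 4.323%.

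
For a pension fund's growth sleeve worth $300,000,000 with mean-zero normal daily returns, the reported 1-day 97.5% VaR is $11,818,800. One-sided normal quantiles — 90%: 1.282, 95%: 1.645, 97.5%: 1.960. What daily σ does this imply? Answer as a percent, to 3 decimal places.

2.010%

VaR as a fraction: $11,818,800 / $300,000,000 = 3.940%.
σ = VaR / z = 3.940% / 1.960 = 2.010%.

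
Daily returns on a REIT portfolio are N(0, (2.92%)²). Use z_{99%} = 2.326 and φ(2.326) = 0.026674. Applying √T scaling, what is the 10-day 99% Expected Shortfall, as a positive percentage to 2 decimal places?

σ_{10d} = 2.92% × √10 = 9.234%.
ES multiplier = φ(z)/(1−α) = 0.026674/0.01 = 2.667.
ES = 9.234% × 2.667 = 24.627%.

24.63%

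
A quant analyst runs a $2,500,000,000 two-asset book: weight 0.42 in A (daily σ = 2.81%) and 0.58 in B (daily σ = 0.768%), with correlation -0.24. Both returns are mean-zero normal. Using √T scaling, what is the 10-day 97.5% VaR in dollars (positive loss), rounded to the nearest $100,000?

$179,300,000

σ_p = √(0.42²·2.81² + 0.58²·0.768² + 2·-0.24·0.42·0.58·2.81·0.768) = 1.157%.
σ_{10d} = 1.157% × √10 = 3.659%.
z(97.5%) = 1.960.
VaR = 1.960 × 3.659% = 7.172%; on $2,500,000,000 that is $179,300,000.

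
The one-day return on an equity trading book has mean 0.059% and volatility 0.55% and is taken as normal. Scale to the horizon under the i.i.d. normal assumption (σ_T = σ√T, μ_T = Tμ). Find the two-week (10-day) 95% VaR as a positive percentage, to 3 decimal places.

At 95%, z = 1.645.
σ_{10d} = 0.55% × √10 = 1.739%; μ_{10d} = 10 × 0.059% = 0.590%.
VaR = −(0.590%) + 1.645 × 1.739% = 2.271%.

2.271%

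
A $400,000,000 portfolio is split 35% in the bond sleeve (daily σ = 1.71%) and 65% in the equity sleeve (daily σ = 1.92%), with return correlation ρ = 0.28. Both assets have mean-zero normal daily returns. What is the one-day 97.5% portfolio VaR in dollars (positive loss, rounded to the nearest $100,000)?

σ_p² = 0.35²·1.71² + 0.65²·1.92² + 2·0.28·0.35·0.65·1.71·1.92 = 2.3340 (%²).
σ_p = √2.3340 = 1.528%.
At 97.5%, z = 1.960.
VaR = 1.960 × 1.528% = 2.995%; on $400,000,000 that is $11,980,000.

$12,000,000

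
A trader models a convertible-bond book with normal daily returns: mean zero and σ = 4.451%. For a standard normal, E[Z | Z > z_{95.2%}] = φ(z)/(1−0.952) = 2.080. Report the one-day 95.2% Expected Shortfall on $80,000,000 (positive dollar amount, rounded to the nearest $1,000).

$7,406,000

ES = 4.451% × 2.080 = 9.258%.
On $80,000,000: 0.09258 × $80,000,000 = $7,406,400.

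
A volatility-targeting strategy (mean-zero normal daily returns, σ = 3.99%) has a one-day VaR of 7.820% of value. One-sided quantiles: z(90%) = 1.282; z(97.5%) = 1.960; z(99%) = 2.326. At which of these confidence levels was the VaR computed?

Implied z = VaR/σ = 7.820 / 3.99 = 1.960.
This matches z(97.5%) = 1.960.

97.5%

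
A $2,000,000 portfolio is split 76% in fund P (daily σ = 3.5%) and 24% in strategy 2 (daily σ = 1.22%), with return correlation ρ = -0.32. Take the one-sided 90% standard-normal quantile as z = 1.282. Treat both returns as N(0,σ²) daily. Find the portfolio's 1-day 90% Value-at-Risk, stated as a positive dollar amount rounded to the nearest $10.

σ_p² = 0.76²·3.5² + 0.24²·1.22² + 2·-0.32·0.76·0.24·3.5·1.22 = 6.6629 (%²).
σ_p = √6.6629 = 2.581%.
VaR = 1.282 × 2.581% = 3.309%; on $2,000,000 that is $66,180.

$66,180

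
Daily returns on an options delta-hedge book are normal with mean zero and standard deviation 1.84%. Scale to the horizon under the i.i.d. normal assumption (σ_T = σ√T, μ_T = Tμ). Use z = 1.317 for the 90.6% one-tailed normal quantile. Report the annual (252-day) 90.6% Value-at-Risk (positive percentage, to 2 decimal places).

σ_{252d} = 1.84% × √252 = 29.209%.
VaR = 1.317 × 29.209% = 38.468%.

38.47%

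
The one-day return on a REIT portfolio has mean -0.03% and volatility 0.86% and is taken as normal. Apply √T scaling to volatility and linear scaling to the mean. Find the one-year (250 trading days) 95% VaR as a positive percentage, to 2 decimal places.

At 95%, z = 1.645.
σ_{250d} = 0.86% × √250 = 13.598%; μ_{250d} = 250 × -0.03% = -7.500%.
VaR = −(-7.500%) + 1.645 × 13.598% = 29.869%.

29.87%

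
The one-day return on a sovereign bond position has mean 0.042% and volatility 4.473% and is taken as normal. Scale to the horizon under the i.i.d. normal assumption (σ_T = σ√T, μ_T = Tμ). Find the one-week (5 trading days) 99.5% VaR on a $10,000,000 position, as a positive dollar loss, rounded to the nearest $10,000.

At 99.5%, z = 2.576.
σ_{5d} = 4.473% × √5 = 10.002%; μ_{5d} = 5 × 0.042% = 0.210%.
VaR = −(0.210%) + 2.576 × 10.002% = 25.555%.
On $10,000,000: 0.25555 × $10,000,000 = $2,555,500.

$2,560,000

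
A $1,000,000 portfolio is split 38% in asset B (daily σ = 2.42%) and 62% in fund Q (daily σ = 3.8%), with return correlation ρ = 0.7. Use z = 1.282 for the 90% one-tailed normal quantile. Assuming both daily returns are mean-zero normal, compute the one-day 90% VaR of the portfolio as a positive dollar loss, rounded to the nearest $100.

$39,400

σ_p² = 0.38²·2.42² + 0.62²·3.8² + 2·0.7·0.38·0.62·2.42·3.8 = 9.4296 (%²).
σ_p = √9.4296 = 3.071%.
VaR = 1.282 × 3.071% = 3.937%; on $1,000,000 that is $39,370.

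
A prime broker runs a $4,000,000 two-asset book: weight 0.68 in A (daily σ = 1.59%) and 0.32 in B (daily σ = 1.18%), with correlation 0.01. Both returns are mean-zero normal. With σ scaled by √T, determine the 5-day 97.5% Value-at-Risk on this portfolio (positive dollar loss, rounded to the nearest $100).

σ_p = √(0.68²·1.59² + 0.32²·1.18² + 2·0.01·0.68·0.32·1.59·1.18) = 1.149%.
σ_{5d} = 1.149% × √5 = 2.569%.
z(97.5%) = 1.960.
VaR = 1.960 × 2.569% = 5.035%; on $4,000,000 that is $201,400.

$201,400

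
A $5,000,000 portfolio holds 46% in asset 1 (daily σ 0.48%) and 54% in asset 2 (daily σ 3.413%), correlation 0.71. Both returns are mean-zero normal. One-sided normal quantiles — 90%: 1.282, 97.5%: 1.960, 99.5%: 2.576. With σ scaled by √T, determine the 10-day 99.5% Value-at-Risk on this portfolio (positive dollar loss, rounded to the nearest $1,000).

σ_p = √(0.46²·0.48² + 0.54²·3.413² + 2·0.71·0.46·0.54·0.48·3.413) = 2.006%.
σ_{10d} = 2.006% × √10 = 6.344%.
VaR = 2.576 × 6.344% = 16.342%; on $5,000,000 that is $817,100.

$817,000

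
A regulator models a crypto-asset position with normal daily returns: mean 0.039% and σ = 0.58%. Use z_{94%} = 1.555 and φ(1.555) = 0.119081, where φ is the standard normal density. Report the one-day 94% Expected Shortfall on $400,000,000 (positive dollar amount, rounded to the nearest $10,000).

Tail multiplier: φ(z)/(1−α) = 0.119081 / 0.06 = 1.985.
ES = −(0.039%) + 0.58% × 1.985 = 1.112%.
On $400,000,000: 0.01112 × $400,000,000 = $4,448,000.

$4,450,000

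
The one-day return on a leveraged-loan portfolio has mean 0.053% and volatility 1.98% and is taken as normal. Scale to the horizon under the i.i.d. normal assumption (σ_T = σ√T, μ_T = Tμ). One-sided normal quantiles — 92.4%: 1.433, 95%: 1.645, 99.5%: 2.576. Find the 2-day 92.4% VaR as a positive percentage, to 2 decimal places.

σ_{2d} = 1.98% × √2 = 2.800%; μ_{2d} = 2 × 0.053% = 0.106%.
VaR = −(0.106%) + 1.433 × 2.800% = 3.906%.

3.91%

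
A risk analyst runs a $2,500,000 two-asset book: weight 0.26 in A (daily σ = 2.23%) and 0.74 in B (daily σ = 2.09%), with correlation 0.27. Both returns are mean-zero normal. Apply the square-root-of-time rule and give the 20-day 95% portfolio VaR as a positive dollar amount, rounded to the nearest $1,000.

$330,000

σ_p = √(0.26²·2.23² + 0.74²·2.09² + 2·0.27·0.26·0.74·2.23·2.09) = 1.792%.
σ_{20d} = 1.792% × √20 = 8.014%.
z(95%) = 1.645.
VaR = 1.645 × 8.014% = 13.183%; on $2,500,000 that is $329,575.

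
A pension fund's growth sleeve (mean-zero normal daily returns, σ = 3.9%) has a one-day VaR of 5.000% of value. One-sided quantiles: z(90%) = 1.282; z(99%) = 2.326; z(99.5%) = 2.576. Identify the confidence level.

90%

Implied z = VaR/σ = 5.000 / 3.9 = 1.282.
This matches z(90%) = 1.282.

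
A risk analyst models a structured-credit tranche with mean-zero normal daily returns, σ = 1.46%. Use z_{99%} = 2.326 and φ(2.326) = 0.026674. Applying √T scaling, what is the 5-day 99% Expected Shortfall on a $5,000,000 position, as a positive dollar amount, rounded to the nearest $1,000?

σ_{5d} = 1.46% × √5 = 3.265%.
ES multiplier = φ(z)/(1−α) = 0.026674/0.01 = 2.667.
ES = 3.265% × 2.667 = 8.708%; on $5,000,000: $435,400.

$435,000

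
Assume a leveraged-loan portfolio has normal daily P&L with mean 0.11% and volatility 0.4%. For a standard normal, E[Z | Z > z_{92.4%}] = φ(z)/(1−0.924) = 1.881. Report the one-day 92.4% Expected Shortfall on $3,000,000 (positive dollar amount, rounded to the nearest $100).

$19,300

ES = −(0.11%) + 0.4% × 1.881 = 0.642%.
On $3,000,000: 0.00642 × $3,000,000 = $19,260.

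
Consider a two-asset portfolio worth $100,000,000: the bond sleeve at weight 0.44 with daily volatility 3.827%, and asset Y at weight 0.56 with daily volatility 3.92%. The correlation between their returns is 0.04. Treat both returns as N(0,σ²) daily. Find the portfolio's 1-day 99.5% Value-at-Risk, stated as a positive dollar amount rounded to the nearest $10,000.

σ_p² = 0.44²·3.827² + 0.56²·3.92² + 2·0.04·0.44·0.56·3.827·3.92 = 7.9501 (%²).
σ_p = √7.9501 = 2.820%.
At 99.5%, z = 2.576.
VaR = 2.576 × 2.820% = 7.264%; on $100,000,000 that is $7,264,000.

$7,260,000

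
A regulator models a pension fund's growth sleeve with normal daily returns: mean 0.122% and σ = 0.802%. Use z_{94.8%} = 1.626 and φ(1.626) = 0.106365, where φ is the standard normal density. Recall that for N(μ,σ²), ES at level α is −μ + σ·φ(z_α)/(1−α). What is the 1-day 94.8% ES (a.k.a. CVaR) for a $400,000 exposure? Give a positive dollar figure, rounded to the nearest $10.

Tail multiplier: φ(z)/(1−α) = 0.106365 / 0.052 = 2.045.
ES = −(0.122%) + 0.802% × 2.045 = 1.518%.
On $400,000: 0.01518 × $400,000 = $6,072.

$6,070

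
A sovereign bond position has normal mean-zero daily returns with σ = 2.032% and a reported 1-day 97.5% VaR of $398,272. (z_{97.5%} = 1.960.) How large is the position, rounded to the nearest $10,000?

VaR as a fraction of value: z·σ = 1.960 × 2.032% = 3.98272%.
Position = $398,272 / 0.0398272 = $10,000,000.

$10,000,000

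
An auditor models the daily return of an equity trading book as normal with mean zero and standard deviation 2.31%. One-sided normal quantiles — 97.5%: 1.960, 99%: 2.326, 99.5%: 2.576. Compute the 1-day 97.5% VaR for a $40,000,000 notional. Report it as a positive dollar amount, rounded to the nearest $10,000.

$1,810,000

VaR = z·σ = 1.960 × 2.31% = 4.528%.
On $40,000,000: 0.04528 × $40,000,000 = $1,811,200.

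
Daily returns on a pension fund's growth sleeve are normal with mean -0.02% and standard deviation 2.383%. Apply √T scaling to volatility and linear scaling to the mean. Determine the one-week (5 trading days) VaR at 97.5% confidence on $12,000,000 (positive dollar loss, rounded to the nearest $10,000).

At 97.5%, z = 1.960.
σ_{5d} = 2.383% × √5 = 5.329%; μ_{5d} = 5 × -0.02% = -0.100%.
VaR = −(-0.100%) + 1.960 × 5.329% = 10.545%.
On $12,000,000: 0.10545 × $12,000,000 = $1,265,400.

$1,270,000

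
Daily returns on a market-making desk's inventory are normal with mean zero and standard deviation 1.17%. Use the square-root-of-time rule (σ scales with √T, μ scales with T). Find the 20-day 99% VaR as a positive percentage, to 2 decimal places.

12.17%

At 99%, z = 2.326.
σ_{20d} = 1.17% × √20 = 5.232%.
VaR = 2.326 × 5.232% = 12.170%.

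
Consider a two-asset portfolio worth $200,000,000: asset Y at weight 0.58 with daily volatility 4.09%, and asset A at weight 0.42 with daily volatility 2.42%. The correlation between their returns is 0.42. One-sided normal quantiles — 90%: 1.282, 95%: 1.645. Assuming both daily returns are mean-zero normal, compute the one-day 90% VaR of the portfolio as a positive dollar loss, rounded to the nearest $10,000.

σ_p² = 0.58²·4.09² + 0.42²·2.42² + 2·0.42·0.58·0.42·4.09·2.42 = 8.6857 (%²).
σ_p = √8.6857 = 2.947%.
VaR = 1.282 × 2.947% = 3.778%; on $200,000,000 that is $7,556,000.

$7,560,000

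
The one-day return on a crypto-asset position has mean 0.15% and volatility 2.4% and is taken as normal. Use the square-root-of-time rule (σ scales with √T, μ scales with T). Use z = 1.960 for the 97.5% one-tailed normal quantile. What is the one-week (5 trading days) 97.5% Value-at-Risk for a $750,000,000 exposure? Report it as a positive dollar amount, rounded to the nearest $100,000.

σ_{5d} = 2.4% × √5 = 5.367%; μ_{5d} = 5 × 0.15% = 0.750%.
VaR = −(0.750%) + 1.960 × 5.367% = 9.769%.
On $750,000,000: 0.09769 × $750,000,000 = $73,267,500.

$73,300,000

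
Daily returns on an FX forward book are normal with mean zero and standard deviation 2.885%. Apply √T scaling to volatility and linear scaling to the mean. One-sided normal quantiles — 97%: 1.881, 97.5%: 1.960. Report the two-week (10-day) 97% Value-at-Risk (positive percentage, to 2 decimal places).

17.16%

σ_{10d} = 2.885% × √10 = 9.123%.
VaR = 1.881 × 9.123% = 17.160%.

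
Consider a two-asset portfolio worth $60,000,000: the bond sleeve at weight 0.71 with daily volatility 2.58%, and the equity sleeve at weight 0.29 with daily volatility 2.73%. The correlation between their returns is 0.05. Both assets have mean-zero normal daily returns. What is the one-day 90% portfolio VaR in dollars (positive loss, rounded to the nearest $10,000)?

$1,560,000

σ_p² = 0.71²·2.58² + 0.29²·2.73² + 2·0.05·0.71·0.29·2.58·2.73 = 4.1273 (%²).
σ_p = √4.1273 = 2.032%.
At 90%, z = 1.282.
VaR = 1.282 × 2.032% = 2.605%; on $60,000,000 that is $1,563,000.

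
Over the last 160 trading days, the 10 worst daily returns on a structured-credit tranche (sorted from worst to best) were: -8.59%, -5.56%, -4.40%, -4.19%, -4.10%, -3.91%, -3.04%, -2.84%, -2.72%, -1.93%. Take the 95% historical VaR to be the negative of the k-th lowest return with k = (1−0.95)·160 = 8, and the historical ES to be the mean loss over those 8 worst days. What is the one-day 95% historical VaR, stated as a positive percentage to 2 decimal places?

2.84%

k = 8; the 8th lowest return is -2.84%, so VaR = 2.84%.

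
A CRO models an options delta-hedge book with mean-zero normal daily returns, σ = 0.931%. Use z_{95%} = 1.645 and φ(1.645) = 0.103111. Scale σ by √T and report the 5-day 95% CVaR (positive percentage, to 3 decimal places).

4.293%

σ_{5d} = 0.931% × √5 = 2.082%.
ES multiplier = φ(z)/(1−α) = 0.103111/0.05 = 2.062.
ES = 2.082% × 2.062 = 4.293%.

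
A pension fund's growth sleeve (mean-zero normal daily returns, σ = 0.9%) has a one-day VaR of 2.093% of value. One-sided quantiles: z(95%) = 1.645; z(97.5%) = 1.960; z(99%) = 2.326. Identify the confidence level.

Implied z = VaR/σ = 2.093 / 0.9 = 2.326.
This matches z(99%) = 2.326.

99%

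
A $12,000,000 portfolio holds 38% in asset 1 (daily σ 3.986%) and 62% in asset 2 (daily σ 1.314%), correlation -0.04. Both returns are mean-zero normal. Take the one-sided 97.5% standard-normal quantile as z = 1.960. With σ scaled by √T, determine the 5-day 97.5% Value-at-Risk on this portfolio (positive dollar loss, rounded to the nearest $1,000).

$889,000

σ_p = √(0.38²·3.986² + 0.62²·1.314² + 2·-0.04·0.38·0.62·3.986·1.314) = 1.691%.
σ_{5d} = 1.691% × √5 = 3.781%.
VaR = 1.960 × 3.781% = 7.411%; on $12,000,000 that is $889,320.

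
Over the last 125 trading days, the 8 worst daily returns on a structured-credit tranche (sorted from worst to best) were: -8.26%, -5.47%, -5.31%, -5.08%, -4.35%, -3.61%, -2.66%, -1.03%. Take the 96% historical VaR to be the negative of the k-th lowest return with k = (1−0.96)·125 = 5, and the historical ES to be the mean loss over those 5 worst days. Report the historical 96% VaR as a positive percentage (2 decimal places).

4.35%

k = 5; the 5th lowest return is -4.35%, so VaR = 4.35%.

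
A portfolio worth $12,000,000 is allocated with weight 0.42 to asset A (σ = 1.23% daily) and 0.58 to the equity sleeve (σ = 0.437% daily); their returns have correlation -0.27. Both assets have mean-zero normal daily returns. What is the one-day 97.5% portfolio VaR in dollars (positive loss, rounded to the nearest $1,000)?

σ_p² = 0.42²·1.23² + 0.58²·0.437² + 2·-0.27·0.42·0.58·1.23·0.437 = 0.2604 (%²).
σ_p = √0.2604 = 0.510%.
At 97.5%, z = 1.960.
VaR = 1.960 × 0.510% = 1.000%; on $12,000,000 that is $120,000.

$120,000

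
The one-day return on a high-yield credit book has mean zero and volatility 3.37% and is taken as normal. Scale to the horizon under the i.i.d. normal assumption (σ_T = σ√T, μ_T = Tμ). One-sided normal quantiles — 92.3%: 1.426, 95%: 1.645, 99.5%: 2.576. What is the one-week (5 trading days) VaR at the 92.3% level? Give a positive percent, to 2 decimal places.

σ_{5d} = 3.37% × √5 = 7.536%.
VaR = 1.426 × 7.536% = 10.746%.

10.75%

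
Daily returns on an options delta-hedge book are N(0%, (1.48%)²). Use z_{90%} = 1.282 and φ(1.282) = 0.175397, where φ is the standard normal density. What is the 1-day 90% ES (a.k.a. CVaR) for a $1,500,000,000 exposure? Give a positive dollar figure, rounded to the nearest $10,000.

Tail multiplier: φ(z)/(1−α) = 0.175397 / 0.1 = 1.754.
ES = 1.48% × 1.754 = 2.596%.
On $1,500,000,000: 0.02596 × $1,500,000,000 = $38,940,000.

$38,940,000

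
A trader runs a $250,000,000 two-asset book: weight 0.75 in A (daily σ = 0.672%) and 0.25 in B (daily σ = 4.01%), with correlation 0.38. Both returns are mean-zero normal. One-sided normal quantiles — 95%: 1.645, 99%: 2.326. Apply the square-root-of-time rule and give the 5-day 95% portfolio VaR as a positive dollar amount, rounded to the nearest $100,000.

σ_p = √(0.75²·0.672² + 0.25²·4.01² + 2·0.38·0.75·0.25·0.672·4.01) = 1.282%.
σ_{5d} = 1.282% × √5 = 2.867%.
VaR = 1.645 × 2.867% = 4.716%; on $250,000,000 that is $11,790,000.

$11,800,000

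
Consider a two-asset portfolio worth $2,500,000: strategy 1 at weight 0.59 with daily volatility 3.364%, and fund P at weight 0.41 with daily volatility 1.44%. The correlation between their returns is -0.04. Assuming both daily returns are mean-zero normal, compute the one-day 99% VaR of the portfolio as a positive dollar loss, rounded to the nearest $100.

$119,100

σ_p² = 0.59²·3.364² + 0.41²·1.44² + 2·-0.04·0.59·0.41·3.364·1.44 = 4.1941 (%²).
σ_p = √4.1941 = 2.048%.
At 99%, z = 2.326.
VaR = 2.326 × 2.048% = 4.764%; on $2,500,000 that is $119,100.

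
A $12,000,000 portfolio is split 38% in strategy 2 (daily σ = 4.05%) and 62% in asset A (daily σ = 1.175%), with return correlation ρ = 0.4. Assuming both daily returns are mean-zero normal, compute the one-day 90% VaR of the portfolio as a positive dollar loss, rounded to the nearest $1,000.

$300,000

σ_p² = 0.38²·4.05² + 0.62²·1.175² + 2·0.4·0.38·0.62·4.05·1.175 = 3.7962 (%²).
σ_p = √3.7962 = 1.948%.
At 90%, z = 1.282.
VaR = 1.282 × 1.948% = 2.497%; on $12,000,000 that is $299,640.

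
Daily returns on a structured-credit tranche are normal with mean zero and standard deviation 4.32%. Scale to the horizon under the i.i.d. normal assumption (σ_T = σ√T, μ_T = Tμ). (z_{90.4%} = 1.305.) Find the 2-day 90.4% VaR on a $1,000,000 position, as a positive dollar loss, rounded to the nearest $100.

$79,700

σ_{2d} = 4.32% × √2 = 6.109%.
VaR = 1.305 × 6.109% = 7.972%.
On $1,000,000: 0.07972 × $1,000,000 = $79,720.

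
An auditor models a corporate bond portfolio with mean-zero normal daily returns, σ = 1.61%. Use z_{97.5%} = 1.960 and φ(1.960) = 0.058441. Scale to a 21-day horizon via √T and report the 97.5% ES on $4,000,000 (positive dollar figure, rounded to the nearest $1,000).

σ_{21d} = 1.61% × √21 = 7.378%.
ES multiplier = φ(z)/(1−α) = 0.058441/0.025 = 2.338.
ES = 7.378% × 2.338 = 17.250%; on $4,000,000: $690,000.

$690,000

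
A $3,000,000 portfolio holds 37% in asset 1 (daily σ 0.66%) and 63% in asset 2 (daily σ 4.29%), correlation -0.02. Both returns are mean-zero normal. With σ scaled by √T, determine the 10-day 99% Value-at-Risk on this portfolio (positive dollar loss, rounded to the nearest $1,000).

$598,000

σ_p = √(0.37²·0.66² + 0.63²·4.29² + 2·-0.02·0.37·0.63·0.66·4.29) = 2.709%.
σ_{10d} = 2.709% × √10 = 8.567%.
z(99%) = 2.326.
VaR = 2.326 × 8.567% = 19.927%; on $3,000,000 that is $597,810.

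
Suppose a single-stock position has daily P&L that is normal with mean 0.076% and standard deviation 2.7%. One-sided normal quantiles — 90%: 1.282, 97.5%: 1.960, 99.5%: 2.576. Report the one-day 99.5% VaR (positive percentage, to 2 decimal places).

6.88%

VaR = −μ + z·σ = −(0.076%) + 2.576 × 2.7% = 6.879%.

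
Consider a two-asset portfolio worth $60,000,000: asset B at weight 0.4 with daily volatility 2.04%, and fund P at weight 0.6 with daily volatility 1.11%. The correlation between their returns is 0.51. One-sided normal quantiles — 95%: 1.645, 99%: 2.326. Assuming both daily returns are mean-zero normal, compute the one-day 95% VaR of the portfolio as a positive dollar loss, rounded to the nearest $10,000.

$1,270,000

σ_p² = 0.4²·2.04² + 0.6²·1.11² + 2·0.51·0.4·0.6·2.04·1.11 = 1.6637 (%²).
σ_p = √1.6637 = 1.290%.
VaR = 1.645 × 1.290% = 2.122%; on $60,000,000 that is $1,273,200.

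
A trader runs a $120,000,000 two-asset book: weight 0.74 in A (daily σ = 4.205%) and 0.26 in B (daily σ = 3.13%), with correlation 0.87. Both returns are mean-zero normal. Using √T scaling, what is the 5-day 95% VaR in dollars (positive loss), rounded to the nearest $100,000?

σ_p = √(0.74²·4.205² + 0.26²·3.13² + 2·0.87·0.74·0.26·4.205·3.13) = 3.841%.
σ_{5d} = 3.841% × √5 = 8.589%.
z(95%) = 1.645.
VaR = 1.645 × 8.589% = 14.129%; on $120,000,000 that is $16,954,800.

$17,000,000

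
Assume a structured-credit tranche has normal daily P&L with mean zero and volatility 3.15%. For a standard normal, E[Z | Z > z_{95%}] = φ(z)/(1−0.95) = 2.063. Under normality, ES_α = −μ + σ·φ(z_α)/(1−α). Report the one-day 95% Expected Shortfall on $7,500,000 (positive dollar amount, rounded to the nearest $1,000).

$487,000

ES = 3.15% × 2.063 = 6.498%.
On $7,500,000: 0.06498 × $7,500,000 = $487,350.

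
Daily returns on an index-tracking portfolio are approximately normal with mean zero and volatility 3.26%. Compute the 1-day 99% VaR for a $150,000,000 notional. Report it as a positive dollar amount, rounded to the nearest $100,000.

$11,400,000

At 99% one-sided, z = 2.326.
VaR = z·σ = 2.326 × 3.26% = 7.583%.
On $150,000,000: 0.07583 × $150,000,000 = $11,374,500.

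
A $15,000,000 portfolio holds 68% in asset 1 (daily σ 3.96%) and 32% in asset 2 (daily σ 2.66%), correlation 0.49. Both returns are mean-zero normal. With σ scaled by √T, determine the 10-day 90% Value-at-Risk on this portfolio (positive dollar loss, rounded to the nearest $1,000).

$1,944,000

σ_p = √(0.68²·3.96² + 0.32²·2.66² + 2·0.49·0.68·0.32·3.96·2.66) = 3.197%.
σ_{10d} = 3.197% × √10 = 10.110%.
z(90%) = 1.282.
VaR = 1.282 × 10.110% = 12.961%; on $15,000,000 that is $1,944,150.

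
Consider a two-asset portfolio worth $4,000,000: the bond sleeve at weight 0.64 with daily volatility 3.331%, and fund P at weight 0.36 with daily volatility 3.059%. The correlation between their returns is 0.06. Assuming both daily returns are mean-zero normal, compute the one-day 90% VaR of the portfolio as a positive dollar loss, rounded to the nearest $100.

$126,000

σ_p² = 0.64²·3.331² + 0.36²·3.059² + 2·0.06·0.64·0.36·3.331·3.059 = 6.0392 (%²).
σ_p = √6.0392 = 2.457%.
At 90%, z = 1.282.
VaR = 1.282 × 2.457% = 3.150%; on $4,000,000 that is $126,000.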